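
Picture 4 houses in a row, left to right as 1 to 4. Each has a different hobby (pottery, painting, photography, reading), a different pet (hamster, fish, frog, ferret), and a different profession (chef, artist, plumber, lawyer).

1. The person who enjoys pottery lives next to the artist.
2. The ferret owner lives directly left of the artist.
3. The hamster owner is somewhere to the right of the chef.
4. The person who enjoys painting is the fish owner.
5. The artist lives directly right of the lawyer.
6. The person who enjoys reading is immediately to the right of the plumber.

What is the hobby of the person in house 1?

painting

House 4's profession must be artist (nothing else left).
Clue 1: the person who enjoys pottery is in house 3.
The ferret owner is in house 3 (clue 2).
Clue 5 places the lawyer in house 3.
Clue 6: the person who enjoys reading is in house 2.
Clue 6 places the plumber in house 1.
House 2's profession must be chef (nothing else left).
Clue 3: the hamster owner is in house 4.
House 1's pet must be fish (nothing else left).
That leaves frog as the pet for house 2.
The person who enjoys painting is in house 1 (clue 4).
That leaves photography as the hobby for house 4.
So: house 1 = painting/fish/plumber, house 2 = reading/frog/chef, house 3 = pottery/ferret/lawyer, house 4 = photography/hamster/artist.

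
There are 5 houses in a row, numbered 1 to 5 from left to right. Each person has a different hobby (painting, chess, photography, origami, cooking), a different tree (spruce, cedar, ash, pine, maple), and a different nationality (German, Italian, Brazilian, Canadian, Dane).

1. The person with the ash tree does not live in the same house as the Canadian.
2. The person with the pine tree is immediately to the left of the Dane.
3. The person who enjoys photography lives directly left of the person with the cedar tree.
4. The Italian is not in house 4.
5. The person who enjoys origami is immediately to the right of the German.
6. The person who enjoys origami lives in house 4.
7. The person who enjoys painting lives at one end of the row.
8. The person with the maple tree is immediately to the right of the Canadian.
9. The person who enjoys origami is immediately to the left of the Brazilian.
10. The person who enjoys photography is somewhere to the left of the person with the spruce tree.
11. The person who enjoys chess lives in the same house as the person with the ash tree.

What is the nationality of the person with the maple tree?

By clue 6, the person who enjoys origami is in house 4.
Clue 9 places the Brazilian in house 5.
By clue 5, the German is in house 3.
The person who enjoys painting is narrowed to house 1 or 5; consider each.
Placing it in house 1 leads to a contradiction, so it's in house 5.
The person with the pine tree is narrowed to house 1 or 3; consider each.
Placing it in house 3 leads to a contradiction, so it's in house 1.
By clue 2, the Dane is in house 2.
That leaves Canadian as the nationality for house 4.
By clue 8, the person with the maple tree is in house 5.
House 1's nationality must be Italian (nothing else left).
The person who enjoys chess is narrowed to house 2 or 3; consider each.
Placing it in house 2 leads to a contradiction, so it's in house 3.
The person with the ash tree is in house 3 (clue 11).
From clue 3, the person who enjoys photography must be in house 1.
The person with the cedar tree is in house 2 (clue 3).
House 2's hobby must be cooking (nothing else left).
House 4's tree must be spruce (nothing else left).
So: house 1 = photography/pine/Italian, house 2 = cooking/cedar/Dane, house 3 = chess/ash/German, house 4 = origami/spruce/Canadian, house 5 = painting/maple/Brazilian.

Brazilian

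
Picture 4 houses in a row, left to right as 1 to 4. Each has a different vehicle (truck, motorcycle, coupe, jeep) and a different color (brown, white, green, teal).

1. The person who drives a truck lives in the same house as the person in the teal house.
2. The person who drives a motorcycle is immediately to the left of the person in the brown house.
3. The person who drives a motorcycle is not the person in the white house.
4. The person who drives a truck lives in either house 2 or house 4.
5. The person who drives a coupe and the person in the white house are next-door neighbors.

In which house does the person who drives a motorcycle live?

1

The person who drives a truck is narrowed to house 2 or 4; consider each.
Placing it in house 2 leads to a contradiction, so it's in house 4.
Clue 1 places the person in the teal house in house 4.
The person who drives a motorcycle is narrowed to house 1 or 2; consider each.
Placing it in house 2 leads to a contradiction, so it's in house 1.
By clue 2, the person in the brown house is in house 2.
House 1 color: only green fits.
The only color still possible for house 3 is white.
By clue 5, the person who drives a coupe is in house 2.
House 3 vehicle: only jeep fits.
So: house 1 = motorcycle/green, house 2 = coupe/brown, house 3 = jeep/white, house 4 = truck/teal.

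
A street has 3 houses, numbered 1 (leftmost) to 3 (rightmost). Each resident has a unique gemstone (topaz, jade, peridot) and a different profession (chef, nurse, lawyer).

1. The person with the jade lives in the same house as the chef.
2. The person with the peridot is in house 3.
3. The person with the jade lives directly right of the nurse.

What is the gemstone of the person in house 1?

From clue 2, the person with the peridot must be in house 3.
The only gemstone still possible for house 1 is topaz.
So house 2 gets jade for gemstone.
Clue 1 places the chef in house 2.
The nurse is in house 1 (clue 3).
House 3's profession must be lawyer (nothing else left).
So: house 1 = topaz/nurse, house 2 = jade/chef, house 3 = peridot/lawyer.

topaz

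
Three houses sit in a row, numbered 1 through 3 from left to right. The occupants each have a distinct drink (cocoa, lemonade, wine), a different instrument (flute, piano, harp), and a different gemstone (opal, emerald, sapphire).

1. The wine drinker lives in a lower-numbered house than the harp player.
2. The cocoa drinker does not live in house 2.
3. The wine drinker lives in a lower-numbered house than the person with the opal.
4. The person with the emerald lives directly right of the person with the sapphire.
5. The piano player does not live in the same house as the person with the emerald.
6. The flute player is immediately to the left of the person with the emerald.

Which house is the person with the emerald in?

So house 1 gets sapphire for gemstone.
Clue 4: the person with the emerald is in house 2.
By clue 6, the flute player is in house 1.
So house 2 gets harp for instrument.
House 3's instrument must be piano (nothing else left).
That leaves opal as the gemstone for house 3.
From clue 1, the wine drinker must be in house 1.
House 2 drink: only lemonade fits.
That leaves cocoa as the drink for house 3.
So: house 1 = wine/flute/sapphire, house 2 = lemonade/harp/emerald, house 3 = cocoa/piano/opal.

2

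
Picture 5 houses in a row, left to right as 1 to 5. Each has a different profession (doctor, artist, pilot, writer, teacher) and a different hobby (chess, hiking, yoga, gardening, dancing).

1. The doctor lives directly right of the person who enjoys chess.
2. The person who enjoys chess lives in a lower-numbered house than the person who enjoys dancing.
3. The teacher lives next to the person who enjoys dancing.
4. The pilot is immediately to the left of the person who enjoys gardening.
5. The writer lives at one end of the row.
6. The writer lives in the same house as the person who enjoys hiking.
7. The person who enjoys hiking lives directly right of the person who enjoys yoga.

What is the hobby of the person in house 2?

gardening

The person who enjoys hiking is in house 5 (clue 7).
Clue 7: the person who enjoys yoga is in house 4.
So house 1 gets chess for hobby.
From clue 1, the doctor must be in house 2.
From clue 6, the writer must be in house 5.
That leaves pilot as the profession for house 1.
From clue 4, the person who enjoys gardening must be in house 2.
House 3's hobby must be dancing (nothing else left).
By clue 3, the teacher is in house 4.
So house 3 gets artist for profession.
So: house 1 = pilot/chess, house 2 = doctor/gardening, house 3 = artist/dancing, house 4 = teacher/yoga, house 5 = writer/hiking.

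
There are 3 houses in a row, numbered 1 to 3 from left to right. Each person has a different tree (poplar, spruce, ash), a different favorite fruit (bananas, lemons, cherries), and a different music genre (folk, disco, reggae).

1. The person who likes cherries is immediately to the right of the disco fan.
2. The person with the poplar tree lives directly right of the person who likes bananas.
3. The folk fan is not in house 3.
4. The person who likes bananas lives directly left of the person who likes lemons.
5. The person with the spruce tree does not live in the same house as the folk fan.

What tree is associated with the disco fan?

That leaves bananas as the favorite fruit for house 1.
House 3's music genre must be reggae (nothing else left).
By clue 2, the person with the poplar tree is in house 2.
From clue 4, the person who likes lemons must be in house 2.
The only favorite fruit still possible for house 3 is cherries.
Clue 1: the disco fan is in house 2.
House 1's music genre must be folk (nothing else left).
The person with the spruce tree is in house 3 (clue 5).
House 1's tree must be ash (nothing else left).
So: house 1 = ash/bananas/folk, house 2 = poplar/lemons/disco, house 3 = spruce/cherries/reggae.

poplar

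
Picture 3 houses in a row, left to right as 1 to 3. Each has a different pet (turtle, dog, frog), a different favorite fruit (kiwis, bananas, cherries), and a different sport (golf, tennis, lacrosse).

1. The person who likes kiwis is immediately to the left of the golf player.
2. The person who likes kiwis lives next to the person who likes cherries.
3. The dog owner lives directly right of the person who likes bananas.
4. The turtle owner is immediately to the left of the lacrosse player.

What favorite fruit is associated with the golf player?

cherries

House 3 favorite fruit: only cherries fits.
House 1's sport must be tennis (nothing else left).
By clue 2, the person who likes kiwis is in house 2.
So house 1 gets bananas for favorite fruit.
Clue 1 places the golf player in house 3.
The dog owner is in house 2 (clue 3).
That leaves frog as the pet for house 3.
The only sport still possible for house 2 is lacrosse.
House 1's pet must be turtle (nothing else left).
So: house 1 = turtle/bananas/tennis, house 2 = dog/kiwis/lacrosse, house 3 = frog/cherries/golf.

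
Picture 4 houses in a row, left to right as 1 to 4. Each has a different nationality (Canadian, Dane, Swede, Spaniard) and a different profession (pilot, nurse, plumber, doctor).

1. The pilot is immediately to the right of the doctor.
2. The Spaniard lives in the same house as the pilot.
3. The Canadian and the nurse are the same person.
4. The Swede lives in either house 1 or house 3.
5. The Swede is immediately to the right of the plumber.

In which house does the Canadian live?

1

Clue 5 places the Swede in house 3.
Clue 5 places the plumber in house 2.
By clue 1, the pilot is in house 4.
Clue 1 places the doctor in house 3.
By clue 2, the Spaniard is in house 4.
House 2's nationality must be Dane (nothing else left).
The only profession still possible for house 1 is nurse.
House 1's nationality must be Canadian (nothing else left).
So: house 1 = Canadian/nurse, house 2 = Dane/plumber, house 3 = Swede/doctor, house 4 = Spaniard/pilot.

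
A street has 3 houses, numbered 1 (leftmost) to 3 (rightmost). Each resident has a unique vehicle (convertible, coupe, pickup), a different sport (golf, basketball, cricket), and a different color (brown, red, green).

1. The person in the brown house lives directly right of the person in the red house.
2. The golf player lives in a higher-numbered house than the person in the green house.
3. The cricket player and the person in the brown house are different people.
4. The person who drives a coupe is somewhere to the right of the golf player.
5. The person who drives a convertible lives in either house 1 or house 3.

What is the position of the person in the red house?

2

From clue 4, the person who drives a coupe must be in house 3.
Clue 4 places the golf player in house 2.
House 2's vehicle must be pickup (nothing else left).
So house 3 gets brown for color.
The person in the red house is in house 2 (clue 1).
Clue 2: the person in the green house is in house 1.
The cricket player is in house 1 (clue 3).
House 1's vehicle must be convertible (nothing else left).
That leaves basketball as the sport for house 3.
So: house 1 = convertible/cricket/green, house 2 = pickup/golf/red, house 3 = coupe/basketball/brown.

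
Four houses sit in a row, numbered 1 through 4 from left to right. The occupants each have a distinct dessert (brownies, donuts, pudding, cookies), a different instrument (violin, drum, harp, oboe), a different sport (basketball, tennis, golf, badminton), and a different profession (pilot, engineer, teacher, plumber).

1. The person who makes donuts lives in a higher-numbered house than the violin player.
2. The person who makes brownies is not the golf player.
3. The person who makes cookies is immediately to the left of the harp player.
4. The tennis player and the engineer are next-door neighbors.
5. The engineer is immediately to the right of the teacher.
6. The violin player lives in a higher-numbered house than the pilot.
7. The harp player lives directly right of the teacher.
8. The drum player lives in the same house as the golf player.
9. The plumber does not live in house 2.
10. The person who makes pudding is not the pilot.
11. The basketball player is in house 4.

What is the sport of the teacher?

tennis

Clue 11: the basketball player is in house 4.
The person who makes donuts is narrowed to house 3 or 4; consider each.
Placing it in house 3 leads to a contradiction, so it's in house 4.
The violin player is narrowed to house 2 or 3; consider each.
Placing it in house 2 leads to a contradiction, so it's in house 3.
The person who makes cookies is narrowed to house 1 or 3; consider each.
Placing it in house 1 leads to a contradiction, so it's in house 3.
From clue 3, the harp player must be in house 4.
From clue 7, the teacher must be in house 3.
From clue 5, the engineer must be in house 4.
So house 1 gets plumber for profession.
So house 2 gets pilot for profession.
The tennis player is in house 3 (clue 4).
Clue 10: the person who makes pudding is in house 1.
That leaves brownies as the dessert for house 2.
Clue 2 places the golf player in house 1.
Clue 8 places the drum player in house 1.
That leaves oboe as the instrument for house 2.
That leaves badminton as the sport for house 2.
So: house 1 = pudding/drum/golf/plumber, house 2 = brownies/oboe/badminton/pilot, house 3 = cookies/violin/tennis/teacher, house 4 = donuts/harp/basketball/engineer.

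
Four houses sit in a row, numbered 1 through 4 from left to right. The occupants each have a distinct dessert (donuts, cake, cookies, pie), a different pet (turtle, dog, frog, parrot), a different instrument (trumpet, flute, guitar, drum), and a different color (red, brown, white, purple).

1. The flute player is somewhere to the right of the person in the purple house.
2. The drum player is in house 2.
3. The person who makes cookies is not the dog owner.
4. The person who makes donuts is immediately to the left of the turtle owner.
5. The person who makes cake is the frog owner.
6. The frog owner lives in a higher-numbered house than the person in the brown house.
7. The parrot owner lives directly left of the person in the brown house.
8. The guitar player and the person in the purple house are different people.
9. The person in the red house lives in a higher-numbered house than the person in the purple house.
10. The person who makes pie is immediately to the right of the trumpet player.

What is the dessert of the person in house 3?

cake

Clue 2: the drum player is in house 2.
The person who makes cake is narrowed to house 3 or 4; consider each.
Placing it in house 4 leads to a contradiction, so it's in house 3.
By clue 5, the frog owner is in house 3.
From clue 6, the person in the brown house must be in house 2.
By clue 7, the parrot owner is in house 1.
Clue 4: the person who makes donuts is in house 1.
The turtle owner is in house 2 (clue 4).
The only pet still possible for house 4 is dog.
From clue 3, the person who makes cookies must be in house 2.
House 4's dessert must be pie (nothing else left).
Clue 10: the trumpet player is in house 3.
The only instrument still possible for house 1 is guitar.
House 4's instrument must be flute (nothing else left).
The person in the purple house is in house 3 (clue 8).
By clue 9, the person in the red house is in house 4.
That leaves white as the color for house 1.
So: house 1 = donuts/parrot/guitar/white, house 2 = cookies/turtle/drum/brown, house 3 = cake/frog/trumpet/purple, house 4 = pie/dog/flute/red.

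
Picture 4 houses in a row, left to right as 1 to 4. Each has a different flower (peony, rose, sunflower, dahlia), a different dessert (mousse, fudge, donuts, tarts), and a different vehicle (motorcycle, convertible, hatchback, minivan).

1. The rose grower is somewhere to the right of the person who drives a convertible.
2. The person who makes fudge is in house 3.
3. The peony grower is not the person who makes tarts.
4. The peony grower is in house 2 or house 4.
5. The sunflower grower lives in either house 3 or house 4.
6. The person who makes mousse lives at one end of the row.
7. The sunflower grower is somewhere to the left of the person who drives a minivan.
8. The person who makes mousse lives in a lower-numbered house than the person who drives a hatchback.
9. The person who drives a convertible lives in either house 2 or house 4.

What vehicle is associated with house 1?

motorcycle

The person who makes fudge is in house 3 (clue 2).
Clue 7 places the sunflower grower in house 3.
By clue 7, the person who drives a minivan is in house 4.
From clue 8, the person who makes mousse must be in house 1.
Clue 9: the person who drives a convertible is in house 2.
That leaves dahlia as the flower for house 1.
House 1 vehicle: only motorcycle fits.
House 3's vehicle must be hatchback (nothing else left).
Clue 1 places the rose grower in house 4.
House 2 flower: only peony fits.
From clue 3, the person who makes tarts must be in house 4.
House 2 dessert: only donuts fits.
So: house 1 = dahlia/mousse/motorcycle, house 2 = peony/donuts/convertible, house 3 = sunflower/fudge/hatchback, house 4 = rose/tarts/minivan.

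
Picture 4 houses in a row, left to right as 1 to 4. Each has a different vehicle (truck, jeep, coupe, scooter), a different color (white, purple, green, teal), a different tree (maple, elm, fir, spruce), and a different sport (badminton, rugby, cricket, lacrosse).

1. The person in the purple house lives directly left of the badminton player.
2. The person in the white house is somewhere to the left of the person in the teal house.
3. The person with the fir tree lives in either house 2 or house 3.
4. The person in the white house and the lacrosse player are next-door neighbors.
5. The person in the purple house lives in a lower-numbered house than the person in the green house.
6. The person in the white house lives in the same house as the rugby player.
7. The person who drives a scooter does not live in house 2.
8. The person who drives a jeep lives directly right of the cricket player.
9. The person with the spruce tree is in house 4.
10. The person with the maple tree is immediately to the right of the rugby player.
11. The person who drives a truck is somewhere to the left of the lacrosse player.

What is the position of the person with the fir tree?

3

From clue 9, the person with the spruce tree must be in house 4.
That leaves elm as the tree for house 1.
House 4 sport: only badminton fits.
From clue 1, the person in the purple house must be in house 3.
By clue 5, the person in the green house is in house 4.
The only color still possible for house 1 is white.
House 2 color: only teal fits.
Clue 4 places the lacrosse player in house 2.
Clue 6 places the rugby player in house 1.
The person with the maple tree is in house 2 (clue 10).
Clue 11 places the person who drives a truck in house 1.
House 3's tree must be fir (nothing else left).
House 3 sport: only cricket fits.
Clue 8 places the person who drives a jeep in house 4.
House 2 vehicle: only coupe fits.
The only vehicle still possible for house 3 is scooter.
So: house 1 = truck/white/elm/rugby, house 2 = coupe/teal/maple/lacrosse, house 3 = scooter/purple/fir/cricket, house 4 = jeep/green/spruce/badminton.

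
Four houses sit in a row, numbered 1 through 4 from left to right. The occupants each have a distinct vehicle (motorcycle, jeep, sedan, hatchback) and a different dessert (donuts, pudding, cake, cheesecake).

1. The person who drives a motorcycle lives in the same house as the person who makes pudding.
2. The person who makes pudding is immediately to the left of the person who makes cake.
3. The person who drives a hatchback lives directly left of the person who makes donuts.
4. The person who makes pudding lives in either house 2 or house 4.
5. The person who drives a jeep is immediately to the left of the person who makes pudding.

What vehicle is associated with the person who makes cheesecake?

From clue 4, the person who makes pudding must be in house 2.
By clue 5, the person who drives a jeep is in house 1.
The only dessert still possible for house 1 is cheesecake.
The person who drives a motorcycle is in house 2 (clue 1).
Clue 2: the person who makes cake is in house 3.
That leaves hatchback as the vehicle for house 3.
That leaves sedan as the vehicle for house 4.
That leaves donuts as the dessert for house 4.
So: house 1 = jeep/cheesecake, house 2 = motorcycle/pudding, house 3 = hatchback/cake, house 4 = sedan/donuts.

jeep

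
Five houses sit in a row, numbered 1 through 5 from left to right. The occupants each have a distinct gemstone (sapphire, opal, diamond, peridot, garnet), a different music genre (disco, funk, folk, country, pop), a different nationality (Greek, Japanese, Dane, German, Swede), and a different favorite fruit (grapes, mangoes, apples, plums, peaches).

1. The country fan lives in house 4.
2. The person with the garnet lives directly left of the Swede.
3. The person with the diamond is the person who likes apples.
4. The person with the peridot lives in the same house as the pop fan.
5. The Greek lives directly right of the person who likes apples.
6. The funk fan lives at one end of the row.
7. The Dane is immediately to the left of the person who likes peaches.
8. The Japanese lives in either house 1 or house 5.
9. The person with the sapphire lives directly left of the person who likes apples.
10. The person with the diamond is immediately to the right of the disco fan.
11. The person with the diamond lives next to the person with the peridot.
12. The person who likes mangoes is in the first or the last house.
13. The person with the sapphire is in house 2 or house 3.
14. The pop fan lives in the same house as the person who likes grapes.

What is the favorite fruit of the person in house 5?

Clue 1 places the country fan in house 4.
The person with the diamond is narrowed to house 3 or 4; consider each.
Placing it in house 3 leads to a contradiction, so it's in house 4.
Clue 3 places the person who likes apples in house 4.
Clue 5: the Greek is in house 5.
Clue 9: the person with the sapphire is in house 3.
The disco fan is in house 3 (clue 10).
So house 5 gets peridot for gemstone.
The only nationality still possible for house 1 is Japanese.
By clue 4, the pop fan is in house 5.
Clue 14: the person who likes grapes is in house 5.
House 2 music genre: only folk fits.
House 1 favorite fruit: only mangoes fits.
That leaves plums as the favorite fruit for house 2.
That leaves peaches as the favorite fruit for house 3.
By clue 7, the Dane is in house 2.
The only music genre still possible for house 1 is funk.
The only nationality still possible for house 3 is Swede.
That leaves German as the nationality for house 4.
Clue 2 places the person with the garnet in house 2.
House 1's gemstone must be opal (nothing else left).
So: house 1 = opal/funk/Japanese/mangoes, house 2 = garnet/folk/Dane/plums, house 3 = sapphire/disco/Swede/peaches, house 4 = diamond/country/German/apples, house 5 = peridot/pop/Greek/grapes.

grapes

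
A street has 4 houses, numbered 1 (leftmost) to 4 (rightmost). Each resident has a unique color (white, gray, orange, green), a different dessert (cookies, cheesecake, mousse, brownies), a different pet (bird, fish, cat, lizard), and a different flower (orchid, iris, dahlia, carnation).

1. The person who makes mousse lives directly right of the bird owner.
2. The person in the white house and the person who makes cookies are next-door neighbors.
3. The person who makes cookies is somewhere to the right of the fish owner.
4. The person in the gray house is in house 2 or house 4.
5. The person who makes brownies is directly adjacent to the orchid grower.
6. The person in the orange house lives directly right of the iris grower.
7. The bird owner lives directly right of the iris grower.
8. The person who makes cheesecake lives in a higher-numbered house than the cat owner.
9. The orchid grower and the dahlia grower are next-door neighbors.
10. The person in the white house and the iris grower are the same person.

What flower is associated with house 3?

dahlia

The only dessert still possible for house 1 is brownies.
House 4's pet must be lizard (nothing else left).
From clue 5, the orchid grower must be in house 2.
The only flower still possible for house 1 is iris.
House 3 flower: only dahlia fits.
House 4's flower must be carnation (nothing else left).
Clue 6 places the person in the orange house in house 2.
Clue 7 places the bird owner in house 2.
By clue 10, the person in the white house is in house 1.
House 3 color: only green fits.
The only color still possible for house 4 is gray.
The only pet still possible for house 1 is fish.
House 3's pet must be cat (nothing else left).
The person who makes mousse is in house 3 (clue 1).
Clue 2: the person who makes cookies is in house 2.
Clue 8: the person who makes cheesecake is in house 4.
So: house 1 = white/brownies/fish/iris, house 2 = orange/cookies/bird/orchid, house 3 = green/mousse/cat/dahlia, house 4 = gray/cheesecake/lizard/carnation.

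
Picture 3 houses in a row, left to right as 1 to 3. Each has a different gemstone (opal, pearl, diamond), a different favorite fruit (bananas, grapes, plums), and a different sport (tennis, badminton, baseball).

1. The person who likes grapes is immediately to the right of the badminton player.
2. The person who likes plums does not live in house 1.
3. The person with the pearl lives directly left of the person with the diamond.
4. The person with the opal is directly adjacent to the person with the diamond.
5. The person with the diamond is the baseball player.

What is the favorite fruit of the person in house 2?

grapes

That leaves bananas as the favorite fruit for house 1.
The person with the diamond is narrowed to house 2 or 3; consider each.
Placing it in house 3 leads to a contradiction, so it's in house 2.
Clue 3: the person with the pearl is in house 1.
From clue 5, the baseball player must be in house 2.
So house 3 gets opal for gemstone.
So house 3 gets tennis for sport.
Clue 1 places the person who likes grapes in house 2.
The only favorite fruit still possible for house 3 is plums.
House 1's sport must be badminton (nothing else left).
So: house 1 = pearl/bananas/badminton, house 2 = diamond/grapes/baseball, house 3 = opal/plums/tennis.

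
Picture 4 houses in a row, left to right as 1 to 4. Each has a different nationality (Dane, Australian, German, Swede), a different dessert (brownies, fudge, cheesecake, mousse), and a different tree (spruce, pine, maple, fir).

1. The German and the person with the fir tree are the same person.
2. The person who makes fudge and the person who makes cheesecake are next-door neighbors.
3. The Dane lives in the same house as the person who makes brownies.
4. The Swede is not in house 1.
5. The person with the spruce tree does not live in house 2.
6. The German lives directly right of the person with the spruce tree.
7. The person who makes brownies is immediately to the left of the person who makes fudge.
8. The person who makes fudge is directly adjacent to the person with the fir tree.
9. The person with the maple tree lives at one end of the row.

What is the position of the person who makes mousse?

By clue 8, the person who makes fudge is in house 3.
The person who makes brownies is in house 2 (clue 7).
The only dessert still possible for house 1 is mousse.
That leaves cheesecake as the dessert for house 4.
Clue 3 places the Dane in house 2.
The only nationality still possible for house 1 is Australian.
House 3's nationality must be Swede (nothing else left).
The only nationality still possible for house 4 is German.
The person with the fir tree is in house 4 (clue 1).
From clue 6, the person with the spruce tree must be in house 3.
So house 2 gets pine for tree.
That leaves maple as the tree for house 1.
So: house 1 = Australian/mousse/maple, house 2 = Dane/brownies/pine, house 3 = Swede/fudge/spruce, house 4 = German/cheesecake/fir.

1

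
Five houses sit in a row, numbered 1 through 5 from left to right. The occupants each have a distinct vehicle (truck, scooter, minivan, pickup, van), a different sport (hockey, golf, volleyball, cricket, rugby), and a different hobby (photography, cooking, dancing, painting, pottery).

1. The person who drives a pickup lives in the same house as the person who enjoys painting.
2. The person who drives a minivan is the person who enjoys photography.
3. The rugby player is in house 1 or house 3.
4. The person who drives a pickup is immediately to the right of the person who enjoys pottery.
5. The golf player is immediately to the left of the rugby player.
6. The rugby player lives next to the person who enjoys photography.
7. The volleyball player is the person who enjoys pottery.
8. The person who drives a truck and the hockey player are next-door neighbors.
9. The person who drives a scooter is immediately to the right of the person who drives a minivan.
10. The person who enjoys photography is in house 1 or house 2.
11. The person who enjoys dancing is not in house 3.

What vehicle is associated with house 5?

Clue 5 places the golf player in house 2.
From clue 5, the rugby player must be in house 3.
The person who enjoys photography is in house 2 (clue 10).
The person who drives a minivan is in house 2 (clue 2).
Clue 7: the volleyball player is in house 4.
Clue 7: the person who enjoys pottery is in house 4.
Clue 9: the person who drives a scooter is in house 3.
The only vehicle still possible for house 1 is van.
Clue 1: the person who drives a pickup is in house 5.
The person who enjoys painting is in house 5 (clue 1).
The person who drives a truck is in house 4 (clue 8).
Clue 8: the hockey player is in house 5.
The only sport still possible for house 1 is cricket.
The only hobby still possible for house 3 is cooking.
So house 1 gets dancing for hobby.
So: house 1 = van/cricket/dancing, house 2 = minivan/golf/photography, house 3 = scooter/rugby/cooking, house 4 = truck/volleyball/pottery, house 5 = pickup/hockey/painting.

pickup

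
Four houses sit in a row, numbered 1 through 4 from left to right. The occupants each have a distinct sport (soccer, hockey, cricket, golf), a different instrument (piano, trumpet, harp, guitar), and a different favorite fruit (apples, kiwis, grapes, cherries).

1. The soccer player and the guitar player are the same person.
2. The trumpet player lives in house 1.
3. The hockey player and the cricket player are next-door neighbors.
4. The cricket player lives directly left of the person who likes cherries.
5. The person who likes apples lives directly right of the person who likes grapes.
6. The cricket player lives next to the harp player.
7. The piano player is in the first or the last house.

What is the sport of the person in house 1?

From clue 2, the trumpet player must be in house 1.
The only instrument still possible for house 4 is piano.
The soccer player is narrowed to house 2 or 3; consider each.
Placing it in house 2 leads to a contradiction, so it's in house 3.
From clue 1, the guitar player must be in house 3.
The only instrument still possible for house 2 is harp.
Clue 6: the cricket player is in house 1.
The only sport still possible for house 4 is golf.
Clue 4 places the person who likes cherries in house 2.
That leaves hockey as the sport for house 2.
The person who likes apples is in house 4 (clue 5).
By clue 5, the person who likes grapes is in house 3.
So house 1 gets kiwis for favorite fruit.
So: house 1 = cricket/trumpet/kiwis, house 2 = hockey/harp/cherries, house 3 = soccer/guitar/grapes, house 4 = golf/piano/apples.

cricket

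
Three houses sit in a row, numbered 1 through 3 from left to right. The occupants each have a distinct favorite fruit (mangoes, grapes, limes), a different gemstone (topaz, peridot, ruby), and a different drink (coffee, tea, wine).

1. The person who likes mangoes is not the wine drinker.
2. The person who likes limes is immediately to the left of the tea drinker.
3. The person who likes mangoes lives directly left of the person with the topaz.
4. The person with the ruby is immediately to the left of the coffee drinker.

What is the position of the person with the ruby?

House 3's favorite fruit must be grapes (nothing else left).
The only drink still possible for house 1 is wine.
The person who likes mangoes is in house 2 (clue 1).
Clue 3: the person with the topaz is in house 3.
So house 1 gets limes for favorite fruit.
From clue 2, the tea drinker must be in house 2.
House 3 drink: only coffee fits.
Clue 4 places the person with the ruby in house 2.
The only gemstone still possible for house 1 is peridot.
So: house 1 = limes/peridot/wine, house 2 = mangoes/ruby/tea, house 3 = grapes/topaz/coffee.

2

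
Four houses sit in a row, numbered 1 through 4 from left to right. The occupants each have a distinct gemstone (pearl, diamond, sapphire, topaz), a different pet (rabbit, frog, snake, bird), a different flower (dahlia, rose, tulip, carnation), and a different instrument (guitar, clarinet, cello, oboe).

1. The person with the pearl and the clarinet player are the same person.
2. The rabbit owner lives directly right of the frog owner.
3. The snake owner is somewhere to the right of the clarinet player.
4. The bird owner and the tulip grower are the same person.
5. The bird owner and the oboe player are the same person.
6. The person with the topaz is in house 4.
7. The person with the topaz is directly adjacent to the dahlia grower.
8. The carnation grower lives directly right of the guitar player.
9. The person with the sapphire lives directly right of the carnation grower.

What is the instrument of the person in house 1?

guitar

The person with the topaz is in house 4 (clue 6).
Clue 7 places the dahlia grower in house 3.
House 2 flower: only carnation fits.
The guitar player is in house 1 (clue 8).
So house 3 gets sapphire for gemstone.
That leaves oboe as the instrument for house 4.
By clue 1, the person with the pearl is in house 2.
From clue 1, the clarinet player must be in house 2.
The bird owner is in house 4 (clue 5).
The only gemstone still possible for house 1 is diamond.
House 1's pet must be frog (nothing else left).
House 2's pet must be rabbit (nothing else left).
House 3's pet must be snake (nothing else left).
House 3's instrument must be cello (nothing else left).
By clue 4, the tulip grower is in house 4.
The only flower still possible for house 1 is rose.
So: house 1 = diamond/frog/rose/guitar, house 2 = pearl/rabbit/carnation/clarinet, house 3 = sapphire/snake/dahlia/cello, house 4 = topaz/bird/tulip/oboe.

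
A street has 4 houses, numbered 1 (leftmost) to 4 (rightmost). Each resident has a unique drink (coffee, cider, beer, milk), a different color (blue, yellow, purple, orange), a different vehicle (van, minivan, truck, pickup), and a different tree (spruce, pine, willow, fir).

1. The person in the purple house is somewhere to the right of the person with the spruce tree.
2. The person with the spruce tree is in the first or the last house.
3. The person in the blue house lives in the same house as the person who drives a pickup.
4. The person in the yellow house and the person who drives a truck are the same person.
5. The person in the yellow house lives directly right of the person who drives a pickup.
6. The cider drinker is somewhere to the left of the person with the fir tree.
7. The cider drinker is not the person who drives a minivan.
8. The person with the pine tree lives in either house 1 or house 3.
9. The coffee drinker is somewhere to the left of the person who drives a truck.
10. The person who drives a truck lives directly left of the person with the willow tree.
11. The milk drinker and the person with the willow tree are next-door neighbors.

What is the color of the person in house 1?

orange

By clue 2, the person with the spruce tree is in house 1.
House 2 tree: only fir fits.
House 3's tree must be pine (nothing else left).
The only tree still possible for house 4 is willow.
The cider drinker is in house 1 (clue 6).
The person who drives a truck is in house 3 (clue 10).
Clue 11: the milk drinker is in house 3.
House 4's drink must be beer (nothing else left).
Clue 4 places the person in the yellow house in house 3.
The person who drives a pickup is in house 2 (clue 5).
The only drink still possible for house 2 is coffee.
The only vehicle still possible for house 1 is van.
The only vehicle still possible for house 4 is minivan.
Clue 3 places the person in the blue house in house 2.
House 1's color must be orange (nothing else left).
House 4's color must be purple (nothing else left).
So: house 1 = cider/orange/van/spruce, house 2 = coffee/blue/pickup/fir, house 3 = milk/yellow/truck/pine, house 4 = beer/purple/minivan/willow.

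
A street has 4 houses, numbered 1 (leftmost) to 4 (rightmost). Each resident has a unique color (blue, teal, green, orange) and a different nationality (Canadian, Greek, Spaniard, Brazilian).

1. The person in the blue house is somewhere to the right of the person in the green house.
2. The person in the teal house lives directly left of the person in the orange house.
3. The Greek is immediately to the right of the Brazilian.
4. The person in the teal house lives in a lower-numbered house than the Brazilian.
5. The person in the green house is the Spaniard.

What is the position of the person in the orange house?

So house 4 gets blue for color.
The person in the orange house is narrowed to house 2 or 3; consider each.
Placing it in house 2 leads to a contradiction, so it's in house 3.
The person in the teal house is in house 2 (clue 2).
From clue 4, the Brazilian must be in house 3.
So house 1 gets green for color.
The Spaniard is in house 1 (clue 5).
House 2's nationality must be Canadian (nothing else left).
House 4 nationality: only Greek fits.
So: house 1 = green/Spaniard, house 2 = teal/Canadian, house 3 = orange/Brazilian, house 4 = blue/Greek.

3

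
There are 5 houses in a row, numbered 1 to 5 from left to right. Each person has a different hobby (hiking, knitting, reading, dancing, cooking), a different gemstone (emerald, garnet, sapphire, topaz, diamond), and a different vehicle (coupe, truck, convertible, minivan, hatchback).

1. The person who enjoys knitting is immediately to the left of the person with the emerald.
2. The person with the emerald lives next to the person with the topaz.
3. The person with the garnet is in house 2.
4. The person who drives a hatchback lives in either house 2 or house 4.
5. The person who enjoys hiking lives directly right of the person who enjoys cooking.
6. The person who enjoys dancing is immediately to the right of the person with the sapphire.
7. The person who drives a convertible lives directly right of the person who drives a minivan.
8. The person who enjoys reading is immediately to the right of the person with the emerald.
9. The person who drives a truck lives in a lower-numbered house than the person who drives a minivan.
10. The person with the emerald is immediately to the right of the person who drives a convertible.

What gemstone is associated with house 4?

Clue 3 places the person with the garnet in house 2.
So house 5 gets coupe for vehicle.
Clue 7: the person who drives a convertible is in house 3.
The person who drives a minivan is in house 2 (clue 7).
By clue 9, the person who drives a truck is in house 1.
The person with the emerald is in house 4 (clue 10).
House 1's hobby must be cooking (nothing else left).
House 4's vehicle must be hatchback (nothing else left).
Clue 1 places the person who enjoys knitting in house 3.
By clue 5, the person who enjoys hiking is in house 2.
By clue 8, the person who enjoys reading is in house 5.
House 4's hobby must be dancing (nothing else left).
The person with the sapphire is in house 3 (clue 6).
That leaves diamond as the gemstone for house 1.
House 5 gemstone: only topaz fits.
So: house 1 = cooking/diamond/truck, house 2 = hiking/garnet/minivan, house 3 = knitting/sapphire/convertible, house 4 = dancing/emerald/hatchback, house 5 = reading/topaz/coupe.

emerald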